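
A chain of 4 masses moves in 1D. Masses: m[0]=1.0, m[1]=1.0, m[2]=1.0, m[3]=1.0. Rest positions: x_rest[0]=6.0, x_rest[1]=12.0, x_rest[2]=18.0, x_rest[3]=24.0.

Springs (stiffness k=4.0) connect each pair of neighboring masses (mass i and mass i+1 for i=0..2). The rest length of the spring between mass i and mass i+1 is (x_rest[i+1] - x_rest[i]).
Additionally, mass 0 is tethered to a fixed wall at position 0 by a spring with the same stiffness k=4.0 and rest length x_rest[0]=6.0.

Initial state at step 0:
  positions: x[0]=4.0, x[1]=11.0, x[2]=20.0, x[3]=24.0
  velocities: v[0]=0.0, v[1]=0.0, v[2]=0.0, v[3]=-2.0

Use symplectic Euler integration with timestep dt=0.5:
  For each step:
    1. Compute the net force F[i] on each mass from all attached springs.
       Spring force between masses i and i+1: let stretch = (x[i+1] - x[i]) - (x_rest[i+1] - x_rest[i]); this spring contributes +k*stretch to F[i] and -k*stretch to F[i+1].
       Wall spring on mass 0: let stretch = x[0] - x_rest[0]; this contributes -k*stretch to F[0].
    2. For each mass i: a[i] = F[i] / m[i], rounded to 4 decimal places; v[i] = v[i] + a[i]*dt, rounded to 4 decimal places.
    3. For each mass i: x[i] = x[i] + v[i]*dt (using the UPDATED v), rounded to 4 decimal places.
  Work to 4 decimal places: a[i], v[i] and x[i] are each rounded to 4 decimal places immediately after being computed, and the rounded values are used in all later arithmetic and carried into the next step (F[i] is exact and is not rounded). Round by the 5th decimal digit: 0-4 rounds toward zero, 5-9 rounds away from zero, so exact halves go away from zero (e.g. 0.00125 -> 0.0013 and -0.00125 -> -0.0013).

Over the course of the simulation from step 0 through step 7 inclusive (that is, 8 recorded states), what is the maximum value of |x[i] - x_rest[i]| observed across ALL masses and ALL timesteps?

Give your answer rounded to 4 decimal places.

Step 0: x=[4.0000 11.0000 20.0000 24.0000] v=[0.0000 0.0000 0.0000 -2.0000]
Step 1: x=[7.0000 13.0000 15.0000 25.0000] v=[6.0000 4.0000 -10.0000 2.0000]
Step 2: x=[9.0000 11.0000 18.0000 22.0000] v=[4.0000 -4.0000 6.0000 -6.0000]
Step 3: x=[4.0000 14.0000 18.0000 21.0000] v=[-10.0000 6.0000 0.0000 -2.0000]
Step 4: x=[5.0000 11.0000 17.0000 23.0000] v=[2.0000 -6.0000 -2.0000 4.0000]
Step 5: x=[7.0000 8.0000 16.0000 25.0000] v=[4.0000 -6.0000 -2.0000 4.0000]
Step 6: x=[3.0000 12.0000 16.0000 24.0000] v=[-8.0000 8.0000 0.0000 -2.0000]
Step 7: x=[5.0000 11.0000 20.0000 21.0000] v=[4.0000 -2.0000 8.0000 -6.0000]
Max displacement = 4.0000

Answer: 4.0000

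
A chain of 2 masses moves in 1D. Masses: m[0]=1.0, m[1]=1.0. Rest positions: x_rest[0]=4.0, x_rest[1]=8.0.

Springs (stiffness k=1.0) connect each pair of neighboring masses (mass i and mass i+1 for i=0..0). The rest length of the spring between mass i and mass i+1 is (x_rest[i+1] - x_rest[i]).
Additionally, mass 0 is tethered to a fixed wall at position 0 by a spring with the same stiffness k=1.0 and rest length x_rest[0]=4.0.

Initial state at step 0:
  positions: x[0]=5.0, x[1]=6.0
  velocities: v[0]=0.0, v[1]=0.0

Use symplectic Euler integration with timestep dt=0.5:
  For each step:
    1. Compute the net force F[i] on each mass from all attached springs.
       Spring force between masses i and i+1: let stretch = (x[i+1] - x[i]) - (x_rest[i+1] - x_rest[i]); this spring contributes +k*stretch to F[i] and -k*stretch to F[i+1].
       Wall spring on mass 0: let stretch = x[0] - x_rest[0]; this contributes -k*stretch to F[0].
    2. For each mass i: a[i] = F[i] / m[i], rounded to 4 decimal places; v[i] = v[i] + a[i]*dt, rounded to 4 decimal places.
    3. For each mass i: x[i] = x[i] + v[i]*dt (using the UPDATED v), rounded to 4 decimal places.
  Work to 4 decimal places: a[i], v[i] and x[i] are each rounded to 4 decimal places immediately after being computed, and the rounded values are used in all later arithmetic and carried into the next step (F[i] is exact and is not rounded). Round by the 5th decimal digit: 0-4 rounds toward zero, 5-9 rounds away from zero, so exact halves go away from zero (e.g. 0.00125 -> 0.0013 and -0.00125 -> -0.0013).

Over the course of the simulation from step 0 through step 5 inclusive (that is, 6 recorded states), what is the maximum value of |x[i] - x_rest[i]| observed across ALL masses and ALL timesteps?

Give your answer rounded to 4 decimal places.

Step 0: x=[5.0000 6.0000] v=[0.0000 0.0000]
Step 1: x=[4.0000 6.7500] v=[-2.0000 1.5000]
Step 2: x=[2.6875 7.8125] v=[-2.6250 2.1250]
Step 3: x=[1.9844 8.5938] v=[-1.4063 1.5625]
Step 4: x=[2.4375 8.7227] v=[0.9062 0.2578]
Step 5: x=[3.8526 8.2803] v=[2.8301 -0.8848]
Max displacement = 2.0156

Answer: 2.0156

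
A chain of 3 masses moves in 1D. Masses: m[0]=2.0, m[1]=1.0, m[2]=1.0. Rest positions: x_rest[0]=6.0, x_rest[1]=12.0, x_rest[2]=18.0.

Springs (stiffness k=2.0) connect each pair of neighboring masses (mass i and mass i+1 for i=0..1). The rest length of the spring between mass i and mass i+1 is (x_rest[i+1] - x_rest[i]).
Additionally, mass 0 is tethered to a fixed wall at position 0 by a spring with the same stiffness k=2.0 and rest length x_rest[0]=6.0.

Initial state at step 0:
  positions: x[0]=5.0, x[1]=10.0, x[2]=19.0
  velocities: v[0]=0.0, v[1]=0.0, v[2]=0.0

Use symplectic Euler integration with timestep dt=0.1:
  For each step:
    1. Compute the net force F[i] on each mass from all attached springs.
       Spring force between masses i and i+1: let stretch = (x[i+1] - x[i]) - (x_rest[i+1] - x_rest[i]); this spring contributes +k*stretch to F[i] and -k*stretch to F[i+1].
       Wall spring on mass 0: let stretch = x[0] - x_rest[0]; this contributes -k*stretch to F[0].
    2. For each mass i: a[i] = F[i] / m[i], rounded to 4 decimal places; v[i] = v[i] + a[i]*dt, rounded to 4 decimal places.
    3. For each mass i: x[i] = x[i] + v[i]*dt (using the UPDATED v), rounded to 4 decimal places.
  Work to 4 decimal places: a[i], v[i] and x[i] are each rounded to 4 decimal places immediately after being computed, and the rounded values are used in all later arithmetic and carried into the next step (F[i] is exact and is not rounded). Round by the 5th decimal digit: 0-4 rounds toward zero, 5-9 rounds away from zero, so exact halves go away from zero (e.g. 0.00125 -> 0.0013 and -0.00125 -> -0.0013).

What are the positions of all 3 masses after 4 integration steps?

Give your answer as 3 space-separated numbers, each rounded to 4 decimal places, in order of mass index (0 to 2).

Answer: 5.0116 10.7358 18.4411

Derivation:
Step 0: x=[5.0000 10.0000 19.0000] v=[0.0000 0.0000 0.0000]
Step 1: x=[5.0000 10.0800 18.9400] v=[0.0000 0.8000 -0.6000]
Step 2: x=[5.0008 10.2356 18.8228] v=[0.0080 1.5560 -1.1720]
Step 3: x=[5.0039 10.4583 18.6539] v=[0.0314 2.2265 -1.6894]
Step 4: x=[5.0116 10.7358 18.4411] v=[0.0765 2.7747 -2.1285]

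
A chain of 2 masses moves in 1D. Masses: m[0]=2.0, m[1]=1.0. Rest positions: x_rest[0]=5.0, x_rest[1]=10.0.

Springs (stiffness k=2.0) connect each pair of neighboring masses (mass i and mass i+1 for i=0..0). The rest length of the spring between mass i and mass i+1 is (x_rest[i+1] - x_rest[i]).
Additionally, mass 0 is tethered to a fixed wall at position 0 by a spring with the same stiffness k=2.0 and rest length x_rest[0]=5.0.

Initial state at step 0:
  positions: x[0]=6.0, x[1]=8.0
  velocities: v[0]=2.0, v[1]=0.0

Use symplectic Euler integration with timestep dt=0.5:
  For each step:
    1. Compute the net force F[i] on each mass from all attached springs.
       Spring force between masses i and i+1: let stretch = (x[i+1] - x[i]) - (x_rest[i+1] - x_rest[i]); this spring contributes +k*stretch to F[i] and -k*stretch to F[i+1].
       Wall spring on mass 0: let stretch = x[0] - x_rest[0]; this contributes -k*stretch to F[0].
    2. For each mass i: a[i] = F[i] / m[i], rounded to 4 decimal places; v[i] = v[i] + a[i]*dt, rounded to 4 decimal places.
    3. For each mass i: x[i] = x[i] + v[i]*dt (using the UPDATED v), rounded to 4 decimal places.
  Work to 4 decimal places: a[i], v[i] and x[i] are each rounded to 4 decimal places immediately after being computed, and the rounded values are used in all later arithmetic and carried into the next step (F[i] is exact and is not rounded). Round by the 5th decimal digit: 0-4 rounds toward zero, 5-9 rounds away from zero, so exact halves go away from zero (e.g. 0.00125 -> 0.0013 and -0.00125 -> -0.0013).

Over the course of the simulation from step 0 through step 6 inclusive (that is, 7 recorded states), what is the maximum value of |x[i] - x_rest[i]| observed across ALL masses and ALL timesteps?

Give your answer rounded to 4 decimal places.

Answer: 3.3125

Derivation:
Step 0: x=[6.0000 8.0000] v=[2.0000 0.0000]
Step 1: x=[6.0000 9.5000] v=[0.0000 3.0000]
Step 2: x=[5.3750 11.7500] v=[-1.2500 4.5000]
Step 3: x=[5.0000 13.3125] v=[-0.7500 3.1250]
Step 4: x=[5.4532 13.2188] v=[0.9063 -0.1875]
Step 5: x=[6.4845 11.7423] v=[2.0625 -2.9531]
Step 6: x=[7.2091 10.1369] v=[1.4492 -3.2109]
Max displacement = 3.3125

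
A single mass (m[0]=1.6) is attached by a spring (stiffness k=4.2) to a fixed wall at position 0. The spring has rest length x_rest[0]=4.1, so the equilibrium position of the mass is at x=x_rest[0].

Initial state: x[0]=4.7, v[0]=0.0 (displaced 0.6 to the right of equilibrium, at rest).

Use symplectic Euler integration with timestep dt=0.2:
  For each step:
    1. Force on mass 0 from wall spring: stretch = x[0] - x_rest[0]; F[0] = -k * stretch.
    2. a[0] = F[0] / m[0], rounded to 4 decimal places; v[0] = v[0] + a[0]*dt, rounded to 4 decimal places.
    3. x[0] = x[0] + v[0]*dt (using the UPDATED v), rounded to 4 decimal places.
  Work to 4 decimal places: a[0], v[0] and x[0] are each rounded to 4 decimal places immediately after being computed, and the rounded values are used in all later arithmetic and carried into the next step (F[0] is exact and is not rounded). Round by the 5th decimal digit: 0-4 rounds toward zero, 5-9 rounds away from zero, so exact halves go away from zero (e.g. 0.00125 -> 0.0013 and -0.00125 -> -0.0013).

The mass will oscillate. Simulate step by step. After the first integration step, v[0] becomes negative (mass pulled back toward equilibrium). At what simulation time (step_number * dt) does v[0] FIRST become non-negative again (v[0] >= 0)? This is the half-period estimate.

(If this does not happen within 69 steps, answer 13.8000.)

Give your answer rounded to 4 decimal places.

Answer: 2.0000

Derivation:
Step 0: x=[4.7000] v=[0.0000]
Step 1: x=[4.6370] v=[-0.3150]
Step 2: x=[4.5176] v=[-0.5969]
Step 3: x=[4.3544] v=[-0.8161]
Step 4: x=[4.1645] v=[-0.9497]
Step 5: x=[3.9678] v=[-0.9836]
Step 6: x=[3.7850] v=[-0.9142]
Step 7: x=[3.6352] v=[-0.7488]
Step 8: x=[3.5342] v=[-0.5048]
Step 9: x=[3.4926] v=[-0.2078]
Step 10: x=[3.5148] v=[0.1111]
First v>=0 after going negative at step 10, time=2.0000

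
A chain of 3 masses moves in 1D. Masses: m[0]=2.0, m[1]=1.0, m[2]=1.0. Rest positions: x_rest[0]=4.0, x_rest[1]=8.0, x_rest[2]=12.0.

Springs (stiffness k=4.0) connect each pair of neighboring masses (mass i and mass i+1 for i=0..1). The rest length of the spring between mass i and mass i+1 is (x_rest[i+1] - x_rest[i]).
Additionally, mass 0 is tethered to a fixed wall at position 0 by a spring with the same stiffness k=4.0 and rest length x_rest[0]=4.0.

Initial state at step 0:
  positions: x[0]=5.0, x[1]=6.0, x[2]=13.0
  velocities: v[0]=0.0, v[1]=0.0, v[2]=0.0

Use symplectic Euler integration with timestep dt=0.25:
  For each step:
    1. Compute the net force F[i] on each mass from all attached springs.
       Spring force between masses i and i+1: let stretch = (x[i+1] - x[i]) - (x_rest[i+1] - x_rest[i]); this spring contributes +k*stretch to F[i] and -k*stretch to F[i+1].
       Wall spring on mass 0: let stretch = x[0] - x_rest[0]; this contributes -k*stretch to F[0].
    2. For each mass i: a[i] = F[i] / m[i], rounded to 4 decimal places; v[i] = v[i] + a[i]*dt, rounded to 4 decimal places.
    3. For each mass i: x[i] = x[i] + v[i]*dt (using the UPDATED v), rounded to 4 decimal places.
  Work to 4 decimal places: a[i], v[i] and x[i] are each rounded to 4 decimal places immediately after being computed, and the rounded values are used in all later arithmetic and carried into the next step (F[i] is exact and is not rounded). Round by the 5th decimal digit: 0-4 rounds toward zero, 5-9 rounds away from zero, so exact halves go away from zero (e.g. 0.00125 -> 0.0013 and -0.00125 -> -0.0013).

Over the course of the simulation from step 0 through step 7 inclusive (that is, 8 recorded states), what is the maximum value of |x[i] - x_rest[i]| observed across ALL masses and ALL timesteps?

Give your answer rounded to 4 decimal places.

Answer: 2.4375

Derivation:
Step 0: x=[5.0000 6.0000 13.0000] v=[0.0000 0.0000 0.0000]
Step 1: x=[4.5000 7.5000 12.2500] v=[-2.0000 6.0000 -3.0000]
Step 2: x=[3.8125 9.4375 11.3125] v=[-2.7500 7.7500 -3.7500]
Step 3: x=[3.3516 10.4375 10.9063] v=[-1.8438 4.0000 -1.6250]
Step 4: x=[3.3575 9.7832 11.3829] v=[0.0234 -2.6171 1.9062]
Step 5: x=[3.7469 7.9224 12.4595] v=[1.5575 -7.4431 4.3065]
Step 6: x=[4.1899 6.1520 13.4019] v=[1.7718 -7.0815 3.7694]
Step 7: x=[4.3544 5.7036 13.5318] v=[0.6579 -1.7937 0.5195]
Max displacement = 2.4375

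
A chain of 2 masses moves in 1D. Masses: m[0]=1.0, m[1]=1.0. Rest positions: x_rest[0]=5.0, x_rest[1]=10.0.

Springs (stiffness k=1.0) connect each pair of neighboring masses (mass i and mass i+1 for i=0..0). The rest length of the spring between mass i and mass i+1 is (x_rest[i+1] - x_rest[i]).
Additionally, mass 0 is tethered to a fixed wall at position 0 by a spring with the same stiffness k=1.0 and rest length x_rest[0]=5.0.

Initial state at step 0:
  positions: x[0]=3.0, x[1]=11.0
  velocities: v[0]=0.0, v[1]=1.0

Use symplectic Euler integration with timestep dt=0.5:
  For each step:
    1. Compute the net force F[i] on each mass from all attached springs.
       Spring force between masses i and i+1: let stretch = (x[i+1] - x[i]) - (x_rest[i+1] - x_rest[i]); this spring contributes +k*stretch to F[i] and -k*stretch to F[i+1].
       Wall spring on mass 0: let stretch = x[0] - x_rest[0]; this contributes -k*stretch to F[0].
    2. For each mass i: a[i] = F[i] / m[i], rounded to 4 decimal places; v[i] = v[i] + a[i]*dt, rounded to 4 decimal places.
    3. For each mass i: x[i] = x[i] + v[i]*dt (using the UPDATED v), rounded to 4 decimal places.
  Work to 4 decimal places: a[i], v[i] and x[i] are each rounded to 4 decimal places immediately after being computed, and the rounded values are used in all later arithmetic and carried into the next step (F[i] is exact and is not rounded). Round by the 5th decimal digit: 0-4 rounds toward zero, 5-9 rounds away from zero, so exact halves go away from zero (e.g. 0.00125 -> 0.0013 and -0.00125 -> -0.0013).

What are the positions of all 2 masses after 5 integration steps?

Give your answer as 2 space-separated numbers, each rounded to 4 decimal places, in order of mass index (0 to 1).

Answer: 6.2764 10.8809

Derivation:
Step 0: x=[3.0000 11.0000] v=[0.0000 1.0000]
Step 1: x=[4.2500 10.7500] v=[2.5000 -0.5000]
Step 2: x=[6.0625 10.1250] v=[3.6250 -1.2500]
Step 3: x=[7.3750 9.7344] v=[2.6250 -0.7813]
Step 4: x=[7.4336 10.0039] v=[0.1172 0.5390]
Step 5: x=[6.2764 10.8809] v=[-2.3145 1.7539]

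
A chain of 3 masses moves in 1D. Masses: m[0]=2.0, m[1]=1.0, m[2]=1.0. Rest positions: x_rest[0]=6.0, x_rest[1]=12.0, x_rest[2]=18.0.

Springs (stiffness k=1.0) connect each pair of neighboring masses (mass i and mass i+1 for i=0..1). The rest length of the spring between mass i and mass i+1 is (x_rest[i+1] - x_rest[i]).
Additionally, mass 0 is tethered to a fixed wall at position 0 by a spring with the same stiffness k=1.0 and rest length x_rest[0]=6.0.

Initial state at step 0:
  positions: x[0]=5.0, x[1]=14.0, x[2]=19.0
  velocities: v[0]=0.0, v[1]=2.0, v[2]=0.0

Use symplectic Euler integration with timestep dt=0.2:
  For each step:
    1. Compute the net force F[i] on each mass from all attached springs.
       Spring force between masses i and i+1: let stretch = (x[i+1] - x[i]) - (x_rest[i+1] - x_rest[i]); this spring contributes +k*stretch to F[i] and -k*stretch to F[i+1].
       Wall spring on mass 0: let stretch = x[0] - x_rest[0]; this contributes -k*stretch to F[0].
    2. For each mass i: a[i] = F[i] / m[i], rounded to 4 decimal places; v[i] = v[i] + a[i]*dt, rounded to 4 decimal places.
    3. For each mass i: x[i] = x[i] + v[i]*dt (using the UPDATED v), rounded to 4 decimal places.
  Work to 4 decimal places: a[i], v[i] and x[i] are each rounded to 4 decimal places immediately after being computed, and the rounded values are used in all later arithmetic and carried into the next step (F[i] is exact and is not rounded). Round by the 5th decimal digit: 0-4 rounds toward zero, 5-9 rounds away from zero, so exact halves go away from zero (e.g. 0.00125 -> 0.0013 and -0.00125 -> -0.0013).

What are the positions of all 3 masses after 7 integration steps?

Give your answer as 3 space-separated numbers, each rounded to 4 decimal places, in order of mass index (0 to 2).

Answer: 6.8905 12.7625 19.9869

Derivation:
Step 0: x=[5.0000 14.0000 19.0000] v=[0.0000 2.0000 0.0000]
Step 1: x=[5.0800 14.2400 19.0400] v=[0.4000 1.2000 0.2000]
Step 2: x=[5.2416 14.3056 19.1280] v=[0.8080 0.3280 0.4400]
Step 3: x=[5.4796 14.2015 19.2631] v=[1.1902 -0.5203 0.6755]
Step 4: x=[5.7825 13.9510 19.4357] v=[1.5144 -1.2524 0.8632]
Step 5: x=[6.1331 13.5932 19.6290] v=[1.7530 -1.7892 0.9663]
Step 6: x=[6.5102 13.1784 19.8208] v=[1.8857 -2.0741 0.9591]
Step 7: x=[6.8905 12.7625 19.9869] v=[1.9015 -2.0793 0.8306]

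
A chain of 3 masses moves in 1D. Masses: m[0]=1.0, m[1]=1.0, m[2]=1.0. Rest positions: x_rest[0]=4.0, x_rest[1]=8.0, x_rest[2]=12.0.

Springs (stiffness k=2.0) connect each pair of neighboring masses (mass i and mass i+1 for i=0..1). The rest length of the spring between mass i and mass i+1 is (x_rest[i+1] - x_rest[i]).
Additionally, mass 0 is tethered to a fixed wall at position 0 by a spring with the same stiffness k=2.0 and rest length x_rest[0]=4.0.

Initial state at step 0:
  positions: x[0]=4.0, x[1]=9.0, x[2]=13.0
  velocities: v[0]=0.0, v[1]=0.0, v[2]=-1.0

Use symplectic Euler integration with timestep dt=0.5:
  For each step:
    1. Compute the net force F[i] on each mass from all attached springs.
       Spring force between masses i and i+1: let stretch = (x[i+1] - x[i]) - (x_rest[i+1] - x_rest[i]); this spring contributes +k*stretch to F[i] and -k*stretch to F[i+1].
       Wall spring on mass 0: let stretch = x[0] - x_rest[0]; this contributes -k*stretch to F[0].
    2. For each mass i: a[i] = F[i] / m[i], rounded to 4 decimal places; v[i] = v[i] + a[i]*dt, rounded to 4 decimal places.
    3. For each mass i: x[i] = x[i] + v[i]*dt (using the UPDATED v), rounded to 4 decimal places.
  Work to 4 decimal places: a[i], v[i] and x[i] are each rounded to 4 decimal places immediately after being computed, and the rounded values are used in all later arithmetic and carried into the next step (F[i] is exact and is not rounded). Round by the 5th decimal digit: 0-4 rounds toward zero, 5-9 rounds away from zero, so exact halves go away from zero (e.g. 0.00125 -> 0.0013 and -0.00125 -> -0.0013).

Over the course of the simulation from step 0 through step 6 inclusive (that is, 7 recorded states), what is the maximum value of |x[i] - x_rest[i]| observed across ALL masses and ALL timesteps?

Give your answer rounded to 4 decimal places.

Answer: 1.4531

Derivation:
Step 0: x=[4.0000 9.0000 13.0000] v=[0.0000 0.0000 -1.0000]
Step 1: x=[4.5000 8.5000 12.5000] v=[1.0000 -1.0000 -1.0000]
Step 2: x=[4.7500 8.0000 12.0000] v=[0.5000 -1.0000 -1.0000]
Step 3: x=[4.2500 7.8750 11.5000] v=[-1.0000 -0.2500 -1.0000]
Step 4: x=[3.4375 7.7500 11.1875] v=[-1.6250 -0.2500 -0.6250]
Step 5: x=[3.0625 7.1875 11.1563] v=[-0.7500 -1.1250 -0.0625]
Step 6: x=[3.2188 6.5469 11.1407] v=[0.3125 -1.2812 -0.0313]
Max displacement = 1.4531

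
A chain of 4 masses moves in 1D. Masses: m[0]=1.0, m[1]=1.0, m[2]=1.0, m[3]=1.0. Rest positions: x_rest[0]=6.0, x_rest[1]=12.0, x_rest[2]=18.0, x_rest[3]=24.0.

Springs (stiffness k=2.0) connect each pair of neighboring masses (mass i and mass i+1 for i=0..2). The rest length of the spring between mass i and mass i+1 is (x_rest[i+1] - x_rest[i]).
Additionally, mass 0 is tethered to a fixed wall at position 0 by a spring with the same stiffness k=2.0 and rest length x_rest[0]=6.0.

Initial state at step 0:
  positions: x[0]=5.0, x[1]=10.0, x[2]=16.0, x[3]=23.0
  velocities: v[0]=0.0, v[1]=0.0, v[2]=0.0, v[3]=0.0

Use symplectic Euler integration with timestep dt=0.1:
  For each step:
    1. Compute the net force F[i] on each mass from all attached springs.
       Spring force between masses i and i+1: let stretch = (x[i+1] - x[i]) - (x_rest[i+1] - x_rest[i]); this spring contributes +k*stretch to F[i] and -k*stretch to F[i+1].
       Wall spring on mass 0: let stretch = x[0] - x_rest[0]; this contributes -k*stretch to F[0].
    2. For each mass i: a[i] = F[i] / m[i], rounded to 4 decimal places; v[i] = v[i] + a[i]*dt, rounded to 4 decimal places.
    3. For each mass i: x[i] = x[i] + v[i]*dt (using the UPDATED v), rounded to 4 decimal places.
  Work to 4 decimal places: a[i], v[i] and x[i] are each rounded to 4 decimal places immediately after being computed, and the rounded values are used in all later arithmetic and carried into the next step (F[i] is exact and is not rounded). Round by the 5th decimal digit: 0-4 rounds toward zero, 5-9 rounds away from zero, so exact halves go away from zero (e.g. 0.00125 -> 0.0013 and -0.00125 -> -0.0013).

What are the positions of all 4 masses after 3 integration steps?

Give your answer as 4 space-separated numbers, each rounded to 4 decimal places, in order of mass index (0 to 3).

Step 0: x=[5.0000 10.0000 16.0000 23.0000] v=[0.0000 0.0000 0.0000 0.0000]
Step 1: x=[5.0000 10.0200 16.0200 22.9800] v=[0.0000 0.2000 0.2000 -0.2000]
Step 2: x=[5.0004 10.0596 16.0592 22.9408] v=[0.0040 0.3960 0.3920 -0.3920]
Step 3: x=[5.0020 10.1180 16.1160 22.8840] v=[0.0158 0.5841 0.5684 -0.5683]

Answer: 5.0020 10.1180 16.1160 22.8840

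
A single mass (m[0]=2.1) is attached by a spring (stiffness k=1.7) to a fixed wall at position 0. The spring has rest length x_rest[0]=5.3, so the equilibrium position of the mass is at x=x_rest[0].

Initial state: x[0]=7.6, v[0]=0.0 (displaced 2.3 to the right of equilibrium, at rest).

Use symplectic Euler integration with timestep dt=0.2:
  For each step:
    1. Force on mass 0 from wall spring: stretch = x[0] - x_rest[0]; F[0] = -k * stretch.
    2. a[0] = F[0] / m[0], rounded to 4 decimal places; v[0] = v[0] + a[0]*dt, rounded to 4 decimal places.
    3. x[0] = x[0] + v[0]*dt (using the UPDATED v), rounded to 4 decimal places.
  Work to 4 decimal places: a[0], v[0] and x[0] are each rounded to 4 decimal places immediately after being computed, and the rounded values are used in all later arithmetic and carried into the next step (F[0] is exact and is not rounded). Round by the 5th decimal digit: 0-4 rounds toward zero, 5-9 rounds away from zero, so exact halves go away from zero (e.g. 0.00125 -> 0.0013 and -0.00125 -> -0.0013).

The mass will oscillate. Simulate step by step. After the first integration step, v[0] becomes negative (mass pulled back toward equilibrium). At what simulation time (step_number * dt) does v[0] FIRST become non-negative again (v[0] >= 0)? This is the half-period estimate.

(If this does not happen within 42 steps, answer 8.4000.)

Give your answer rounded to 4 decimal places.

Answer: 3.6000

Derivation:
Step 0: x=[7.6000] v=[0.0000]
Step 1: x=[7.5255] v=[-0.3724]
Step 2: x=[7.3790] v=[-0.7327]
Step 3: x=[7.1651] v=[-1.0693]
Step 4: x=[6.8908] v=[-1.3713]
Step 5: x=[6.5650] v=[-1.6289]
Step 6: x=[6.1983] v=[-1.8337]
Step 7: x=[5.8025] v=[-1.9791]
Step 8: x=[5.3904] v=[-2.0605]
Step 9: x=[4.9754] v=[-2.0751]
Step 10: x=[4.5709] v=[-2.0225]
Step 11: x=[4.1900] v=[-1.9045]
Step 12: x=[3.8450] v=[-1.7248]
Step 13: x=[3.5472] v=[-1.4892]
Step 14: x=[3.3061] v=[-1.2054]
Step 15: x=[3.1296] v=[-0.8826]
Step 16: x=[3.0234] v=[-0.5312]
Step 17: x=[2.9909] v=[-0.1626]
Step 18: x=[3.0332] v=[0.2113]
First v>=0 after going negative at step 18, time=3.6000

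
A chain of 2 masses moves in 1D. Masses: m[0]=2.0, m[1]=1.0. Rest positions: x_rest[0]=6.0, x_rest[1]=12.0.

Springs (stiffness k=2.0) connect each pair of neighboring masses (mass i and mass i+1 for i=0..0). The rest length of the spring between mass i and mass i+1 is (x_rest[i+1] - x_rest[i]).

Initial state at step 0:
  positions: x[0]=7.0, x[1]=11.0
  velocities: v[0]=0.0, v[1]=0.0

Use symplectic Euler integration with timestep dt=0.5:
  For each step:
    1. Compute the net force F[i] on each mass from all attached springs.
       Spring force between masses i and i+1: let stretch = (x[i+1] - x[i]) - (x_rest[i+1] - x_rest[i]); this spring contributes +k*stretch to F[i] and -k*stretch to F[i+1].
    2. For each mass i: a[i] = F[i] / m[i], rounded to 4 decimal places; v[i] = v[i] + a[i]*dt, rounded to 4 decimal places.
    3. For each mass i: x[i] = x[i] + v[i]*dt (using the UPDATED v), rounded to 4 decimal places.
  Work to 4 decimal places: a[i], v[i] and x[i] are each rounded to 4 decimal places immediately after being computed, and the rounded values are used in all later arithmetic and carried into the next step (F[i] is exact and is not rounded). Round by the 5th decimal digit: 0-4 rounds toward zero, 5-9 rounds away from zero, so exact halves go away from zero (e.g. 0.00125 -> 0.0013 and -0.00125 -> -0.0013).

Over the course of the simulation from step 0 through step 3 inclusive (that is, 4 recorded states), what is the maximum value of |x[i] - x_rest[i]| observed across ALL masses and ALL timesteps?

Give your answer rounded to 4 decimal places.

Step 0: x=[7.0000 11.0000] v=[0.0000 0.0000]
Step 1: x=[6.5000 12.0000] v=[-1.0000 2.0000]
Step 2: x=[5.8750 13.2500] v=[-1.2500 2.5000]
Step 3: x=[5.5938 13.8125] v=[-0.5625 1.1250]
Max displacement = 1.8125

Answer: 1.8125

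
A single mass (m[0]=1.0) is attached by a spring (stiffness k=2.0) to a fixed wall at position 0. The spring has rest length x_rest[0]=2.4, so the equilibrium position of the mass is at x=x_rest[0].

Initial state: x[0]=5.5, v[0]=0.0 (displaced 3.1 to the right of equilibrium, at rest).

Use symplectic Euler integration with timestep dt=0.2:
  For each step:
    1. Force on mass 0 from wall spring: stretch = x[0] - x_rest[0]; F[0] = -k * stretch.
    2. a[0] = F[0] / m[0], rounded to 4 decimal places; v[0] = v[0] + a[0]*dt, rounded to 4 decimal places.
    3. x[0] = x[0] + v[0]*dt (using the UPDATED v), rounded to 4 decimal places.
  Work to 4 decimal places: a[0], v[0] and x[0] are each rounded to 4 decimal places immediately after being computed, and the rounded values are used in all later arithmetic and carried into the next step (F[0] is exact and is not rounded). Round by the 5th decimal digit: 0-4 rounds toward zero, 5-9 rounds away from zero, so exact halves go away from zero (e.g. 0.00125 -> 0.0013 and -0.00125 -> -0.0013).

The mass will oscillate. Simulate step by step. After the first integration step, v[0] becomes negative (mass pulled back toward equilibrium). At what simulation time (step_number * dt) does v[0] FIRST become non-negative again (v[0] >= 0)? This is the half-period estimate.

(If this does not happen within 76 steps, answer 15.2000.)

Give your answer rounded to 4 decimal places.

Step 0: x=[5.5000] v=[0.0000]
Step 1: x=[5.2520] v=[-1.2400]
Step 2: x=[4.7758] v=[-2.3808]
Step 3: x=[4.1096] v=[-3.3311]
Step 4: x=[3.3066] v=[-4.0149]
Step 5: x=[2.4311] v=[-4.3775]
Step 6: x=[1.5531] v=[-4.3899]
Step 7: x=[0.7429] v=[-4.0511]
Step 8: x=[0.0652] v=[-3.3883]
Step 9: x=[-0.4257] v=[-2.4544]
Step 10: x=[-0.6905] v=[-1.3241]
Step 11: x=[-0.7081] v=[-0.0879]
Step 12: x=[-0.4770] v=[1.1553]
First v>=0 after going negative at step 12, time=2.4000

Answer: 2.4000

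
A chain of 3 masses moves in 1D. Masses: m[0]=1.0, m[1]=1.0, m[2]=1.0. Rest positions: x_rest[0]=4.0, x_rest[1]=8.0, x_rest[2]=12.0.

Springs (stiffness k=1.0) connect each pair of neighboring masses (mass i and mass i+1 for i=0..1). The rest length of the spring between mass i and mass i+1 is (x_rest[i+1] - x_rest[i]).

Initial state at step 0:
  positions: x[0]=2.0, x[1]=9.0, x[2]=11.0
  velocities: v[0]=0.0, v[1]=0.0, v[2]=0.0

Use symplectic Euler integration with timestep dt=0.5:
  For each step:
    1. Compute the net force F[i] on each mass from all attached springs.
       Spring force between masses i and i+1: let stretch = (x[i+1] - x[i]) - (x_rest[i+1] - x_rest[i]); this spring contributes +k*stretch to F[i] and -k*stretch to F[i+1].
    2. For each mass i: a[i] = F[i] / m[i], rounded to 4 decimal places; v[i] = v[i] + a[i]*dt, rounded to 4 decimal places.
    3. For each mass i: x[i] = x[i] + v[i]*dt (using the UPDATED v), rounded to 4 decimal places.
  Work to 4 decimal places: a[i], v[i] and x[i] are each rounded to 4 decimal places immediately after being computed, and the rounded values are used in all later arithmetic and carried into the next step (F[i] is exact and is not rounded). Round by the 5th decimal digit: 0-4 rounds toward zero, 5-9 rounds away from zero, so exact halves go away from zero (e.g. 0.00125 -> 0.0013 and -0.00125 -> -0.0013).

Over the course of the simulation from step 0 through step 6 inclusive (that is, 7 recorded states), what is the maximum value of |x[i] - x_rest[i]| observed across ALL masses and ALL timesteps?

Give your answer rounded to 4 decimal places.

Answer: 2.5156

Derivation:
Step 0: x=[2.0000 9.0000 11.0000] v=[0.0000 0.0000 0.0000]
Step 1: x=[2.7500 7.7500 11.5000] v=[1.5000 -2.5000 1.0000]
Step 2: x=[3.7500 6.1875 12.0625] v=[2.0000 -3.1250 1.1250]
Step 3: x=[4.3594 5.4844 12.1563] v=[1.2188 -1.4063 0.1875]
Step 4: x=[4.2501 6.1680 11.5821] v=[-0.2187 1.3672 -1.1485]
Step 5: x=[3.6202 7.7257 10.6543] v=[-1.2598 3.1153 -1.8556]
Step 6: x=[3.0167 8.9892 9.9944] v=[-1.2071 2.5269 -1.3199]
Max displacement = 2.5156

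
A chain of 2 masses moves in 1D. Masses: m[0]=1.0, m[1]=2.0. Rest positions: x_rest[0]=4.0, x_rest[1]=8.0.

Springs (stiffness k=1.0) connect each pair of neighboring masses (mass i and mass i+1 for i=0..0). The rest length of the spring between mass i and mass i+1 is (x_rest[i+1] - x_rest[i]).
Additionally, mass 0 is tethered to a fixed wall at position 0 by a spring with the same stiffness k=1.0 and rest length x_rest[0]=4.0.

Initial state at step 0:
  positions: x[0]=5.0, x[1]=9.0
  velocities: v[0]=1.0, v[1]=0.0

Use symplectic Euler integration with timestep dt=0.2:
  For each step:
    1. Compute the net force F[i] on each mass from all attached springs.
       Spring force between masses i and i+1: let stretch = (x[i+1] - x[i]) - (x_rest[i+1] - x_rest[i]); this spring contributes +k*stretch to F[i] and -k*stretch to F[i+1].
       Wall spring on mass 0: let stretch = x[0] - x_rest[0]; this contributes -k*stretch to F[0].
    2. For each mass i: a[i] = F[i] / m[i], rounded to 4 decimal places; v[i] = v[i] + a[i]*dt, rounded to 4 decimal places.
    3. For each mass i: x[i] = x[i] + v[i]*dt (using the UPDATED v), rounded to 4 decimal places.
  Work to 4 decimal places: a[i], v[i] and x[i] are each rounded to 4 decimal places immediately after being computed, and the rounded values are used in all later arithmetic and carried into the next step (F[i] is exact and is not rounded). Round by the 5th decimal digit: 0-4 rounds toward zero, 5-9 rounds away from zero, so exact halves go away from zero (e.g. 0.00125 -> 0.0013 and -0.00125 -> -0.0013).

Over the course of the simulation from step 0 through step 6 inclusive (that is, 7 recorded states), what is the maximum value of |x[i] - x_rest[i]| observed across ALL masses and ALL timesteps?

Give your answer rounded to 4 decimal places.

Answer: 1.3132

Derivation:
Step 0: x=[5.0000 9.0000] v=[1.0000 0.0000]
Step 1: x=[5.1600 9.0000] v=[0.8000 0.0000]
Step 2: x=[5.2672 9.0032] v=[0.5360 0.0160]
Step 3: x=[5.3132 9.0117] v=[0.2298 0.0424]
Step 4: x=[5.2946 9.0262] v=[-0.0931 0.0726]
Step 5: x=[5.2135 9.0461] v=[-0.4057 0.0994]
Step 6: x=[5.0771 9.0693] v=[-0.6819 0.1161]
Max displacement = 1.3132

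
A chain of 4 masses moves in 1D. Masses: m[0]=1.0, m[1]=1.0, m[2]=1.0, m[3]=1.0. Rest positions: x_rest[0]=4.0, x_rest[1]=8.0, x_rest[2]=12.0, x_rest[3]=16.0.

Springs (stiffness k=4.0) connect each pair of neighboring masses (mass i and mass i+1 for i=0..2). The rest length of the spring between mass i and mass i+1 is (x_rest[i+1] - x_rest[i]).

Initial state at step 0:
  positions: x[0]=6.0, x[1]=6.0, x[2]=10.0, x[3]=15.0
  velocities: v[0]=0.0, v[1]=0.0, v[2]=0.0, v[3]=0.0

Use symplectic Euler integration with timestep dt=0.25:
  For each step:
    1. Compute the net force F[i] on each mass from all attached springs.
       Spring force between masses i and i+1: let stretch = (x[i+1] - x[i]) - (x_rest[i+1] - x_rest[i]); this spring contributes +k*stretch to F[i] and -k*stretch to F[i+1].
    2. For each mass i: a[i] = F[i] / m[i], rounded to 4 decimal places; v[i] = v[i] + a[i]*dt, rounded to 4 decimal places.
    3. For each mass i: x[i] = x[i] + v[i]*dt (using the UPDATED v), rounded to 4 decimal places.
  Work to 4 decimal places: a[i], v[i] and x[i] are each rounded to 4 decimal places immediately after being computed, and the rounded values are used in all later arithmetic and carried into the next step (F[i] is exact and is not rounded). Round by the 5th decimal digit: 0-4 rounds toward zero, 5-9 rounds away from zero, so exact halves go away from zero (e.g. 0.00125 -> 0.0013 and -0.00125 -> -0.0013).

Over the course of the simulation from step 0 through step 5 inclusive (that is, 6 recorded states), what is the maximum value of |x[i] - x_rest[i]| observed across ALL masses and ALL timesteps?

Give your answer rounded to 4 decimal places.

Answer: 2.3828

Derivation:
Step 0: x=[6.0000 6.0000 10.0000 15.0000] v=[0.0000 0.0000 0.0000 0.0000]
Step 1: x=[5.0000 7.0000 10.2500 14.7500] v=[-4.0000 4.0000 1.0000 -1.0000]
Step 2: x=[3.5000 8.3125 10.8125 14.3750] v=[-6.0000 5.2500 2.2500 -1.5000]
Step 3: x=[2.2031 9.0469 11.6406 14.1094] v=[-5.1875 2.9375 3.3125 -1.0625]
Step 4: x=[1.6172 8.7188 12.4375 14.2266] v=[-2.3437 -1.3126 3.1876 0.4687]
Step 5: x=[1.8067 7.5449 12.7520 14.8965] v=[0.7579 -4.6955 1.2580 2.6796]
Max displacement = 2.3828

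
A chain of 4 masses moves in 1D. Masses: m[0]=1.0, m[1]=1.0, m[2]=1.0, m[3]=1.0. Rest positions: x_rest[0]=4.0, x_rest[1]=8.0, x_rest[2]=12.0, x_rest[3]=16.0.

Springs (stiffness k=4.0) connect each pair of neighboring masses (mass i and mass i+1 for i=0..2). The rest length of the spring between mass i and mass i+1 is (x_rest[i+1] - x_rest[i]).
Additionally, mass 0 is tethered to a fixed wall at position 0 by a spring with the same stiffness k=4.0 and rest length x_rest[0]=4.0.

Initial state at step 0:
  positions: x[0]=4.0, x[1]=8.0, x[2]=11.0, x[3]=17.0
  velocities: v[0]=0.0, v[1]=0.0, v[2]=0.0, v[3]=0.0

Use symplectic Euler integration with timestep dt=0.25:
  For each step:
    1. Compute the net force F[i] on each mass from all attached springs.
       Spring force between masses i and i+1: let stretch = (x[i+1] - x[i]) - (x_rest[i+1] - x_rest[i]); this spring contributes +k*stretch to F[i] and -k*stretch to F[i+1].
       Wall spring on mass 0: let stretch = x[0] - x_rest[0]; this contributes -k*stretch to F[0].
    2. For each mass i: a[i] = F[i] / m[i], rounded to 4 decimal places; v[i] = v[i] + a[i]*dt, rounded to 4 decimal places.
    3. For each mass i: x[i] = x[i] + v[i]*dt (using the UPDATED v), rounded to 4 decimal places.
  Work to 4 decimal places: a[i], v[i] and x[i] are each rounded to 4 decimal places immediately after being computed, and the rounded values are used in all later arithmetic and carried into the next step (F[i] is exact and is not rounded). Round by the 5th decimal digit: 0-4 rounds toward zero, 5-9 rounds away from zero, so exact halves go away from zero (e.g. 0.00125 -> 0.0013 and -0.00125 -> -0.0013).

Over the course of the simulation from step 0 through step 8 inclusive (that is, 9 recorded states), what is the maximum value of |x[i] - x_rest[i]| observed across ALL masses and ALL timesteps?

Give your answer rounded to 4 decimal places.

Step 0: x=[4.0000 8.0000 11.0000 17.0000] v=[0.0000 0.0000 0.0000 0.0000]
Step 1: x=[4.0000 7.7500 11.7500 16.5000] v=[0.0000 -1.0000 3.0000 -2.0000]
Step 2: x=[3.9375 7.5625 12.6875 15.8125] v=[-0.2500 -0.7500 3.7500 -2.7500]
Step 3: x=[3.7969 7.7500 13.1250 15.3438] v=[-0.5625 0.7500 1.7500 -1.8750]
Step 4: x=[3.6953 8.2930 12.7735 15.3204] v=[-0.4063 2.1719 -1.4062 -0.0938]
Step 5: x=[3.8193 8.8067 11.9386 15.6602] v=[0.4961 2.0547 -3.3398 1.3593]
Step 6: x=[4.2354 8.8565 11.2511 16.0696] v=[1.6642 0.1992 -2.7501 1.6377]
Step 7: x=[4.7479 8.3497 11.1696 16.2744] v=[2.0499 -2.0273 -0.3262 0.8192]
Step 8: x=[4.9739 7.6474 11.6593 16.2030] v=[0.9038 -2.8092 1.9587 -0.2856]
Max displacement = 1.1250

Answer: 1.1250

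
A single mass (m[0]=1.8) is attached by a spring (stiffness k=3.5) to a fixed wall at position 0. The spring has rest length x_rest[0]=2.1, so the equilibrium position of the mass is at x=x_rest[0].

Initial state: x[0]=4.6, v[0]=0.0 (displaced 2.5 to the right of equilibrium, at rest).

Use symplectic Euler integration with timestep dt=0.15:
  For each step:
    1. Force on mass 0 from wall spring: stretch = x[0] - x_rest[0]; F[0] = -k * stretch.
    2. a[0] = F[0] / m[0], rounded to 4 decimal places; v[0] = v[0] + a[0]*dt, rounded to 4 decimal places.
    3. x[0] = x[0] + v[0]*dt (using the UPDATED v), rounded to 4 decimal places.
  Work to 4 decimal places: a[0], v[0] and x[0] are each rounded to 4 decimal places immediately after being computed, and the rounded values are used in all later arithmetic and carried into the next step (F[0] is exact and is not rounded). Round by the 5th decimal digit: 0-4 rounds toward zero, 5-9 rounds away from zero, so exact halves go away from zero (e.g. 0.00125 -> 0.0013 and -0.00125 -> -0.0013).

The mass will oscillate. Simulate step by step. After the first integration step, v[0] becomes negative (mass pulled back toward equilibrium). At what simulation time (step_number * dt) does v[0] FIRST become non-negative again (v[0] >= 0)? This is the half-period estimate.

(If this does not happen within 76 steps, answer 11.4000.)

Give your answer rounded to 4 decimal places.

Answer: 2.2500

Derivation:
Step 0: x=[4.6000] v=[0.0000]
Step 1: x=[4.4906] v=[-0.7292]
Step 2: x=[4.2766] v=[-1.4265]
Step 3: x=[3.9674] v=[-2.0613]
Step 4: x=[3.5765] v=[-2.6060]
Step 5: x=[3.1210] v=[-3.0367]
Step 6: x=[2.6208] v=[-3.3345]
Step 7: x=[2.0978] v=[-3.4864]
Step 8: x=[1.5749] v=[-3.4858]
Step 9: x=[1.0750] v=[-3.3327]
Step 10: x=[0.6199] v=[-3.0337]
Step 11: x=[0.2296] v=[-2.6020]
Step 12: x=[-0.0789] v=[-2.0565]
Step 13: x=[-0.2921] v=[-1.4210]
Step 14: x=[-0.4006] v=[-0.7233]
Step 15: x=[-0.3997] v=[0.0060]
First v>=0 after going negative at step 15, time=2.2500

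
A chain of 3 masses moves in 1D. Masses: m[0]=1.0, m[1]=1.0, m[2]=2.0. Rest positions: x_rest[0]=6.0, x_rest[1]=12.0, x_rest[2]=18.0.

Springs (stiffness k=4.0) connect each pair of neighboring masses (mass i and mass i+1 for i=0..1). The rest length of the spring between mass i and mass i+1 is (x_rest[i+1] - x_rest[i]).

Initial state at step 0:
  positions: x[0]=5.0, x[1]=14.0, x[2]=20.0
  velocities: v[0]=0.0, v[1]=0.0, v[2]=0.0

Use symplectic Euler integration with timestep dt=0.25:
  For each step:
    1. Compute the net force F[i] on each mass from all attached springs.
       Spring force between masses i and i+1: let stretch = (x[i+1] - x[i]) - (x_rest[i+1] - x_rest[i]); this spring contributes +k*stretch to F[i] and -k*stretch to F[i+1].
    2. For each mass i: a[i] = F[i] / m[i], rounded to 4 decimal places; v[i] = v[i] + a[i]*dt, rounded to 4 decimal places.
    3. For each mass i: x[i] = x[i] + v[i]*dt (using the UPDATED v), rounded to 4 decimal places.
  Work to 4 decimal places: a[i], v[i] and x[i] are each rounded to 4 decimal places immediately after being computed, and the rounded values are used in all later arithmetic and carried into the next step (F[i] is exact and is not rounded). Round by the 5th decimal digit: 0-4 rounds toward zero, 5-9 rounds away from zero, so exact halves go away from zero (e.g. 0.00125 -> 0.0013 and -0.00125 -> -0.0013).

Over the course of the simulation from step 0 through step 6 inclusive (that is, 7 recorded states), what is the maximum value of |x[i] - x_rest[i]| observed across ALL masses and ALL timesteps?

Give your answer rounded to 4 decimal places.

Answer: 2.6845

Derivation:
Step 0: x=[5.0000 14.0000 20.0000] v=[0.0000 0.0000 0.0000]
Step 1: x=[5.7500 13.2500 20.0000] v=[3.0000 -3.0000 0.0000]
Step 2: x=[6.8750 12.3125 19.9063] v=[4.5000 -3.7500 -0.3750]
Step 3: x=[7.8594 11.9141 19.6133] v=[3.9375 -1.5937 -1.1719]
Step 4: x=[8.3575 12.4268 19.1079] v=[1.9922 2.0508 -2.0215]
Step 5: x=[8.3729 13.5925 18.5174] v=[0.0615 4.6626 -2.3621]
Step 6: x=[8.1932 14.6845 18.0613] v=[-0.7189 4.3679 -1.8246]
Max displacement = 2.6845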